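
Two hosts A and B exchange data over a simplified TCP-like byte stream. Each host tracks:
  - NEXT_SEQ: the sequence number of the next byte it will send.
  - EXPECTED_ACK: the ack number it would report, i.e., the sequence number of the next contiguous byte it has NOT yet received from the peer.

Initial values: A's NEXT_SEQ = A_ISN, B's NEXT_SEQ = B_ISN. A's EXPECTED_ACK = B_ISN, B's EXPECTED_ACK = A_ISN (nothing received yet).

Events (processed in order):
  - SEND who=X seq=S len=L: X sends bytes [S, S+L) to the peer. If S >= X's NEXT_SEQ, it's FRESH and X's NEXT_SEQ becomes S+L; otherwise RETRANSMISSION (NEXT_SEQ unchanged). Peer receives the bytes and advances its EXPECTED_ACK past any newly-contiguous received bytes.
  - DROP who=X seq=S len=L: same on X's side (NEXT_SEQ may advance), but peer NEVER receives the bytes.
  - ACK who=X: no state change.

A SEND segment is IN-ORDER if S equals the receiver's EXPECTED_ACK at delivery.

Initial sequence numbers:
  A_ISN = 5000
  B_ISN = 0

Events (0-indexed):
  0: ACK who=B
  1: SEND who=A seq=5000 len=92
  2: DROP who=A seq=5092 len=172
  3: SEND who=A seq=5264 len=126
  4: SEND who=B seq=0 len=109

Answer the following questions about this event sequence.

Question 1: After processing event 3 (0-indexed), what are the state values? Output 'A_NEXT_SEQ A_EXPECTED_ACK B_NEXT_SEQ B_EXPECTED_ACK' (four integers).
After event 0: A_seq=5000 A_ack=0 B_seq=0 B_ack=5000
After event 1: A_seq=5092 A_ack=0 B_seq=0 B_ack=5092
After event 2: A_seq=5264 A_ack=0 B_seq=0 B_ack=5092
After event 3: A_seq=5390 A_ack=0 B_seq=0 B_ack=5092

5390 0 0 5092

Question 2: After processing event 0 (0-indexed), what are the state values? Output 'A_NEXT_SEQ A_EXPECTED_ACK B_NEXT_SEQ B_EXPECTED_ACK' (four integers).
After event 0: A_seq=5000 A_ack=0 B_seq=0 B_ack=5000

5000 0 0 5000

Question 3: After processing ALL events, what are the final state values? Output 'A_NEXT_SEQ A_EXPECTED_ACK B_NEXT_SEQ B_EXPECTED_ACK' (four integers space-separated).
After event 0: A_seq=5000 A_ack=0 B_seq=0 B_ack=5000
After event 1: A_seq=5092 A_ack=0 B_seq=0 B_ack=5092
After event 2: A_seq=5264 A_ack=0 B_seq=0 B_ack=5092
After event 3: A_seq=5390 A_ack=0 B_seq=0 B_ack=5092
After event 4: A_seq=5390 A_ack=109 B_seq=109 B_ack=5092

Answer: 5390 109 109 5092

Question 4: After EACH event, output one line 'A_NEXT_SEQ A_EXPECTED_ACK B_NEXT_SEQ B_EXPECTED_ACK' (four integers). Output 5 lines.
5000 0 0 5000
5092 0 0 5092
5264 0 0 5092
5390 0 0 5092
5390 109 109 5092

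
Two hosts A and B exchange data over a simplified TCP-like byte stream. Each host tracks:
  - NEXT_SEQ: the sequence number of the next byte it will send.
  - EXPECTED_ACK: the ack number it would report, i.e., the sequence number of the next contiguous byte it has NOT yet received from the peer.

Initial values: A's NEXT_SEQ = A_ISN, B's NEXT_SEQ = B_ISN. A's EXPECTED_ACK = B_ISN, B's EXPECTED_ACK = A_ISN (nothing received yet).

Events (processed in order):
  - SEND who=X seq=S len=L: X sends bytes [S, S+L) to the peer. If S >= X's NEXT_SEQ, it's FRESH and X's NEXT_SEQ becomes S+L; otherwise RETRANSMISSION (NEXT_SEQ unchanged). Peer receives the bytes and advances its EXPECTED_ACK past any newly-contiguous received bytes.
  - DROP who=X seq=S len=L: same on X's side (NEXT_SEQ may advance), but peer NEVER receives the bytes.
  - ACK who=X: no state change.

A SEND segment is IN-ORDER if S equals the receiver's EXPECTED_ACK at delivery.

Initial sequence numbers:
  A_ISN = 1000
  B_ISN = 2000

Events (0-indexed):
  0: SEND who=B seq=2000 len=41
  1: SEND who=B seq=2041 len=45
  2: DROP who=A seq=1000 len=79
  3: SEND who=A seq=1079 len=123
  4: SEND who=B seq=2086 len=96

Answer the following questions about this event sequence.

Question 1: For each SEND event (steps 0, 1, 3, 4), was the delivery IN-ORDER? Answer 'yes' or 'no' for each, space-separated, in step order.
Answer: yes yes no yes

Derivation:
Step 0: SEND seq=2000 -> in-order
Step 1: SEND seq=2041 -> in-order
Step 3: SEND seq=1079 -> out-of-order
Step 4: SEND seq=2086 -> in-order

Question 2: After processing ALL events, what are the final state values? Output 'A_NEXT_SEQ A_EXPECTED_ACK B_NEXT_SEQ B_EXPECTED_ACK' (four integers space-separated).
After event 0: A_seq=1000 A_ack=2041 B_seq=2041 B_ack=1000
After event 1: A_seq=1000 A_ack=2086 B_seq=2086 B_ack=1000
After event 2: A_seq=1079 A_ack=2086 B_seq=2086 B_ack=1000
After event 3: A_seq=1202 A_ack=2086 B_seq=2086 B_ack=1000
After event 4: A_seq=1202 A_ack=2182 B_seq=2182 B_ack=1000

Answer: 1202 2182 2182 1000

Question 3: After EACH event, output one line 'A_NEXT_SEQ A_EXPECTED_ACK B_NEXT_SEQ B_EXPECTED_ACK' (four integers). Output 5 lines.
1000 2041 2041 1000
1000 2086 2086 1000
1079 2086 2086 1000
1202 2086 2086 1000
1202 2182 2182 1000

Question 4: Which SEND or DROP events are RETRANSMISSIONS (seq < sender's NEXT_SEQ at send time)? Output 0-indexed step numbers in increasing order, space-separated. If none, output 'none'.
Step 0: SEND seq=2000 -> fresh
Step 1: SEND seq=2041 -> fresh
Step 2: DROP seq=1000 -> fresh
Step 3: SEND seq=1079 -> fresh
Step 4: SEND seq=2086 -> fresh

Answer: none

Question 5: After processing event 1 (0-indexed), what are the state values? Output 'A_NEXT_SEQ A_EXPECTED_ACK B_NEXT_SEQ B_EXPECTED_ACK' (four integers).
After event 0: A_seq=1000 A_ack=2041 B_seq=2041 B_ack=1000
After event 1: A_seq=1000 A_ack=2086 B_seq=2086 B_ack=1000

1000 2086 2086 1000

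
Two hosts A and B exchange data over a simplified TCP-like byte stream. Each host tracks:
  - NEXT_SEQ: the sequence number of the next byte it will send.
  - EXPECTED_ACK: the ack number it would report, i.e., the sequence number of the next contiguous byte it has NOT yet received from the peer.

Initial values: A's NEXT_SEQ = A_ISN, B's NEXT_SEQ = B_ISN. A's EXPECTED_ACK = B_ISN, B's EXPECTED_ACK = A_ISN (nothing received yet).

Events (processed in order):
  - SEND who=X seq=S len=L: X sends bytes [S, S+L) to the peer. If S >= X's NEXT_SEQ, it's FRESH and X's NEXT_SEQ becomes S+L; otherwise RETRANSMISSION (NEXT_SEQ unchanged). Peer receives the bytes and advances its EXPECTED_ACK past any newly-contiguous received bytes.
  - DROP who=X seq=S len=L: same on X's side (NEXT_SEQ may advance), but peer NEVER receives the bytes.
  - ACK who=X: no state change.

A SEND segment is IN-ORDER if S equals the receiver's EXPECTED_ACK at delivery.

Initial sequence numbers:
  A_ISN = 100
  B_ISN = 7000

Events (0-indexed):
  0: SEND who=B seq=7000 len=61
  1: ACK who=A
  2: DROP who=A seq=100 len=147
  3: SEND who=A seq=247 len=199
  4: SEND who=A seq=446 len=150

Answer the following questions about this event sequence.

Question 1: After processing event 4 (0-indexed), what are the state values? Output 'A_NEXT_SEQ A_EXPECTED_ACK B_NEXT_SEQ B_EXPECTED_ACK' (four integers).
After event 0: A_seq=100 A_ack=7061 B_seq=7061 B_ack=100
After event 1: A_seq=100 A_ack=7061 B_seq=7061 B_ack=100
After event 2: A_seq=247 A_ack=7061 B_seq=7061 B_ack=100
After event 3: A_seq=446 A_ack=7061 B_seq=7061 B_ack=100
After event 4: A_seq=596 A_ack=7061 B_seq=7061 B_ack=100

596 7061 7061 100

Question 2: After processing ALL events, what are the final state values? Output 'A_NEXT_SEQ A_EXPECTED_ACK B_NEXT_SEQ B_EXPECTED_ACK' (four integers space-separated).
After event 0: A_seq=100 A_ack=7061 B_seq=7061 B_ack=100
After event 1: A_seq=100 A_ack=7061 B_seq=7061 B_ack=100
After event 2: A_seq=247 A_ack=7061 B_seq=7061 B_ack=100
After event 3: A_seq=446 A_ack=7061 B_seq=7061 B_ack=100
After event 4: A_seq=596 A_ack=7061 B_seq=7061 B_ack=100

Answer: 596 7061 7061 100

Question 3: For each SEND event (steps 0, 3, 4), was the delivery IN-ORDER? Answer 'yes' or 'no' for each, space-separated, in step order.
Step 0: SEND seq=7000 -> in-order
Step 3: SEND seq=247 -> out-of-order
Step 4: SEND seq=446 -> out-of-order

Answer: yes no no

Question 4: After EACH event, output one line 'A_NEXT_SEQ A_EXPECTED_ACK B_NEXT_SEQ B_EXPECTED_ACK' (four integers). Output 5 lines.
100 7061 7061 100
100 7061 7061 100
247 7061 7061 100
446 7061 7061 100
596 7061 7061 100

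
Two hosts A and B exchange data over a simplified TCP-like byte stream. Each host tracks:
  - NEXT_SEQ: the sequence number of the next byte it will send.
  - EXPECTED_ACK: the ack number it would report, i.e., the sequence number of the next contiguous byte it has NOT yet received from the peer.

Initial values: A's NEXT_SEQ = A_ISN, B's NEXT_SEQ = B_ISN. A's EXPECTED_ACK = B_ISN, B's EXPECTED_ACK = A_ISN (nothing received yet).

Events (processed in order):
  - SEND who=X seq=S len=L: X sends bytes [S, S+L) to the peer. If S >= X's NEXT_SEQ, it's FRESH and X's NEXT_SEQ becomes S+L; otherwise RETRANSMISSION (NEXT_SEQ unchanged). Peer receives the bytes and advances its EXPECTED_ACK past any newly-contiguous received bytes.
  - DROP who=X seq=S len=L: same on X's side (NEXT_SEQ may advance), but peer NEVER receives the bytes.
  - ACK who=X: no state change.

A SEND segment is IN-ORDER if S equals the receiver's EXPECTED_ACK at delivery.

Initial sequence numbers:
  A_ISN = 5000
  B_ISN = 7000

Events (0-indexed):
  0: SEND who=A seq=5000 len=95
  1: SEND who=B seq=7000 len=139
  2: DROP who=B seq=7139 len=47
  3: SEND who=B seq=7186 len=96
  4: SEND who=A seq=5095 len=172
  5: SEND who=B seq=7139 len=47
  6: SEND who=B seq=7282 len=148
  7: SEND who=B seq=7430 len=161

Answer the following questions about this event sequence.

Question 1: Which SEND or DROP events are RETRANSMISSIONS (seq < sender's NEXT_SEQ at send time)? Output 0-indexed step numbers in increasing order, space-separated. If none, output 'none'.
Step 0: SEND seq=5000 -> fresh
Step 1: SEND seq=7000 -> fresh
Step 2: DROP seq=7139 -> fresh
Step 3: SEND seq=7186 -> fresh
Step 4: SEND seq=5095 -> fresh
Step 5: SEND seq=7139 -> retransmit
Step 6: SEND seq=7282 -> fresh
Step 7: SEND seq=7430 -> fresh

Answer: 5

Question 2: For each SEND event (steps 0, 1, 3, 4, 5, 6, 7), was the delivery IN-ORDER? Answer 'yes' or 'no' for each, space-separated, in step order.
Step 0: SEND seq=5000 -> in-order
Step 1: SEND seq=7000 -> in-order
Step 3: SEND seq=7186 -> out-of-order
Step 4: SEND seq=5095 -> in-order
Step 5: SEND seq=7139 -> in-order
Step 6: SEND seq=7282 -> in-order
Step 7: SEND seq=7430 -> in-order

Answer: yes yes no yes yes yes yes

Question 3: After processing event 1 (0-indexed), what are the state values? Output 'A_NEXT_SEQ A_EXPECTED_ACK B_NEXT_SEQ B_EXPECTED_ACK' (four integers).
After event 0: A_seq=5095 A_ack=7000 B_seq=7000 B_ack=5095
After event 1: A_seq=5095 A_ack=7139 B_seq=7139 B_ack=5095

5095 7139 7139 5095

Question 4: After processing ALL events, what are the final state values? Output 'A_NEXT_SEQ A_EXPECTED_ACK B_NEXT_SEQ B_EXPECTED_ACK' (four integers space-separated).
Answer: 5267 7591 7591 5267

Derivation:
After event 0: A_seq=5095 A_ack=7000 B_seq=7000 B_ack=5095
After event 1: A_seq=5095 A_ack=7139 B_seq=7139 B_ack=5095
After event 2: A_seq=5095 A_ack=7139 B_seq=7186 B_ack=5095
After event 3: A_seq=5095 A_ack=7139 B_seq=7282 B_ack=5095
After event 4: A_seq=5267 A_ack=7139 B_seq=7282 B_ack=5267
After event 5: A_seq=5267 A_ack=7282 B_seq=7282 B_ack=5267
After event 6: A_seq=5267 A_ack=7430 B_seq=7430 B_ack=5267
After event 7: A_seq=5267 A_ack=7591 B_seq=7591 B_ack=5267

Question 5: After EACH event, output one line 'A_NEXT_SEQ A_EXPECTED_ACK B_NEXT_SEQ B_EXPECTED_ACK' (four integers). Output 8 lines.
5095 7000 7000 5095
5095 7139 7139 5095
5095 7139 7186 5095
5095 7139 7282 5095
5267 7139 7282 5267
5267 7282 7282 5267
5267 7430 7430 5267
5267 7591 7591 5267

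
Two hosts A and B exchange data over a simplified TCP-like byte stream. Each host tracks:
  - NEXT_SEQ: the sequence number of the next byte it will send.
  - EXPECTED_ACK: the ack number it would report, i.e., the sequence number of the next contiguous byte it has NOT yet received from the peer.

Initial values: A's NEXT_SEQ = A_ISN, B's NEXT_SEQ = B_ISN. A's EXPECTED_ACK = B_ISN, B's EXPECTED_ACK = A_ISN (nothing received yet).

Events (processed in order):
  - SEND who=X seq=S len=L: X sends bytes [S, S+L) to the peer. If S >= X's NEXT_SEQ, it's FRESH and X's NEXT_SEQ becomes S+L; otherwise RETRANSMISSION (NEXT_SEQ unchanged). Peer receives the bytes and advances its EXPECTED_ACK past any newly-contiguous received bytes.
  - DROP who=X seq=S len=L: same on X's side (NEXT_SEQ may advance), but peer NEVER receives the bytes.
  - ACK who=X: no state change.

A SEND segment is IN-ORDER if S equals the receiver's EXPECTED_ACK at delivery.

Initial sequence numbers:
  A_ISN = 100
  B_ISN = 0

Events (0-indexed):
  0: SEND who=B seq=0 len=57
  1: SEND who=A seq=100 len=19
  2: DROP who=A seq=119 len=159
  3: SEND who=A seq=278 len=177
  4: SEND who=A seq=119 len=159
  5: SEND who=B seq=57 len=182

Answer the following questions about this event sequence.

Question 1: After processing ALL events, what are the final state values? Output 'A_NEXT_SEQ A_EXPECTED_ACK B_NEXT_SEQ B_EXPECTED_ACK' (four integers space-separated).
Answer: 455 239 239 455

Derivation:
After event 0: A_seq=100 A_ack=57 B_seq=57 B_ack=100
After event 1: A_seq=119 A_ack=57 B_seq=57 B_ack=119
After event 2: A_seq=278 A_ack=57 B_seq=57 B_ack=119
After event 3: A_seq=455 A_ack=57 B_seq=57 B_ack=119
After event 4: A_seq=455 A_ack=57 B_seq=57 B_ack=455
After event 5: A_seq=455 A_ack=239 B_seq=239 B_ack=455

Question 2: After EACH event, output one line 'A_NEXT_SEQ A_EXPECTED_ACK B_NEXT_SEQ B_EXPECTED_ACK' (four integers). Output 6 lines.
100 57 57 100
119 57 57 119
278 57 57 119
455 57 57 119
455 57 57 455
455 239 239 455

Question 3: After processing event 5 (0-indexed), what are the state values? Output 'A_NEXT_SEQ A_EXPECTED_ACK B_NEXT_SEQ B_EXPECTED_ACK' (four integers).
After event 0: A_seq=100 A_ack=57 B_seq=57 B_ack=100
After event 1: A_seq=119 A_ack=57 B_seq=57 B_ack=119
After event 2: A_seq=278 A_ack=57 B_seq=57 B_ack=119
After event 3: A_seq=455 A_ack=57 B_seq=57 B_ack=119
After event 4: A_seq=455 A_ack=57 B_seq=57 B_ack=455
After event 5: A_seq=455 A_ack=239 B_seq=239 B_ack=455

455 239 239 455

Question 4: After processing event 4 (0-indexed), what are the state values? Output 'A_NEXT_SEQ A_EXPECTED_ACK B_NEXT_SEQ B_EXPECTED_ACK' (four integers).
After event 0: A_seq=100 A_ack=57 B_seq=57 B_ack=100
After event 1: A_seq=119 A_ack=57 B_seq=57 B_ack=119
After event 2: A_seq=278 A_ack=57 B_seq=57 B_ack=119
After event 3: A_seq=455 A_ack=57 B_seq=57 B_ack=119
After event 4: A_seq=455 A_ack=57 B_seq=57 B_ack=455

455 57 57 455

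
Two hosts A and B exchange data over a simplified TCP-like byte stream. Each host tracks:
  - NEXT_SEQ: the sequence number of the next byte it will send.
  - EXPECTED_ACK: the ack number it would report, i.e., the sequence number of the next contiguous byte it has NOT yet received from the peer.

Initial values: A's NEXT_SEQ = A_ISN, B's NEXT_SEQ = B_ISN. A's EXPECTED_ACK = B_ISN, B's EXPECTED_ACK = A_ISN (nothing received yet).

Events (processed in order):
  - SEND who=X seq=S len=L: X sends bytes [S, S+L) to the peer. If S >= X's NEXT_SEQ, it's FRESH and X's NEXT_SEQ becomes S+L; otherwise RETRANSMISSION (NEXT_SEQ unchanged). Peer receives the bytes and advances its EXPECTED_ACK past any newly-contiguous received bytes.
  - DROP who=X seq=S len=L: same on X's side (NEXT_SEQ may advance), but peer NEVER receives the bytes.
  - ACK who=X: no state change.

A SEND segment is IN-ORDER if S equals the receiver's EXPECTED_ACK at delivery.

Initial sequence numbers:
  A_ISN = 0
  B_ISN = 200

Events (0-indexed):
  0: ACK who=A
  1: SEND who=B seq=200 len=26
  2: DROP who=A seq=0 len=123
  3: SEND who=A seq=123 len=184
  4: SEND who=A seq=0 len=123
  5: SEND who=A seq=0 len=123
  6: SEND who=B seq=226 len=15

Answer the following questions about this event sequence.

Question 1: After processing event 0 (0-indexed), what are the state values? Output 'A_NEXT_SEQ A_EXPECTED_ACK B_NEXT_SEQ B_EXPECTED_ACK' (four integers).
After event 0: A_seq=0 A_ack=200 B_seq=200 B_ack=0

0 200 200 0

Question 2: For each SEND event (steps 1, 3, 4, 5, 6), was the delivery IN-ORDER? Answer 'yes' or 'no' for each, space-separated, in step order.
Step 1: SEND seq=200 -> in-order
Step 3: SEND seq=123 -> out-of-order
Step 4: SEND seq=0 -> in-order
Step 5: SEND seq=0 -> out-of-order
Step 6: SEND seq=226 -> in-order

Answer: yes no yes no yes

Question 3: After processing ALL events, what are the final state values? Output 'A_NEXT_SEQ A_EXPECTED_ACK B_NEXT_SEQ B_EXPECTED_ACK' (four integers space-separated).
After event 0: A_seq=0 A_ack=200 B_seq=200 B_ack=0
After event 1: A_seq=0 A_ack=226 B_seq=226 B_ack=0
After event 2: A_seq=123 A_ack=226 B_seq=226 B_ack=0
After event 3: A_seq=307 A_ack=226 B_seq=226 B_ack=0
After event 4: A_seq=307 A_ack=226 B_seq=226 B_ack=307
After event 5: A_seq=307 A_ack=226 B_seq=226 B_ack=307
After event 6: A_seq=307 A_ack=241 B_seq=241 B_ack=307

Answer: 307 241 241 307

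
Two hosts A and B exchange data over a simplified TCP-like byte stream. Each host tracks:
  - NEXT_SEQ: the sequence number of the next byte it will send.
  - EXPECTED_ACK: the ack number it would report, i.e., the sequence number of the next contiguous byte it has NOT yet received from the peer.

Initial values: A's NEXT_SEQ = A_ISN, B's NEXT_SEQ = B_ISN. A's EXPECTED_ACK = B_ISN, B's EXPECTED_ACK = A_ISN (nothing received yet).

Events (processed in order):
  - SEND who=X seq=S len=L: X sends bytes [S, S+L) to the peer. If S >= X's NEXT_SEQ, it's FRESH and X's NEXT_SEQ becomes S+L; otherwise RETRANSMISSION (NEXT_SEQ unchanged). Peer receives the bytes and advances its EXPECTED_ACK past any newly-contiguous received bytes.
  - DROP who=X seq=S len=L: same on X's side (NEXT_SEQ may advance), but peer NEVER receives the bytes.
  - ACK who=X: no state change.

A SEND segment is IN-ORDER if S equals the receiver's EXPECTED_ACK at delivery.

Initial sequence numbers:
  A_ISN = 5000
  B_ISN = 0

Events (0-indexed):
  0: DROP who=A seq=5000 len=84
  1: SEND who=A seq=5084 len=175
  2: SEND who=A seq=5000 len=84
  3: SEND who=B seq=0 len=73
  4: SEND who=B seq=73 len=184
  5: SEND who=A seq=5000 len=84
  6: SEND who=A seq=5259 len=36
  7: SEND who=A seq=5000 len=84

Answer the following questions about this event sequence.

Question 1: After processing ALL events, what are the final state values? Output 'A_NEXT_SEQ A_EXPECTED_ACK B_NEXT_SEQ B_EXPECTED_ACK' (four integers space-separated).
Answer: 5295 257 257 5295

Derivation:
After event 0: A_seq=5084 A_ack=0 B_seq=0 B_ack=5000
After event 1: A_seq=5259 A_ack=0 B_seq=0 B_ack=5000
After event 2: A_seq=5259 A_ack=0 B_seq=0 B_ack=5259
After event 3: A_seq=5259 A_ack=73 B_seq=73 B_ack=5259
After event 4: A_seq=5259 A_ack=257 B_seq=257 B_ack=5259
After event 5: A_seq=5259 A_ack=257 B_seq=257 B_ack=5259
After event 6: A_seq=5295 A_ack=257 B_seq=257 B_ack=5295
After event 7: A_seq=5295 A_ack=257 B_seq=257 B_ack=5295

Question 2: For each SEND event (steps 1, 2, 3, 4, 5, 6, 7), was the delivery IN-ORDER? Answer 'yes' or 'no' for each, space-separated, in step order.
Step 1: SEND seq=5084 -> out-of-order
Step 2: SEND seq=5000 -> in-order
Step 3: SEND seq=0 -> in-order
Step 4: SEND seq=73 -> in-order
Step 5: SEND seq=5000 -> out-of-order
Step 6: SEND seq=5259 -> in-order
Step 7: SEND seq=5000 -> out-of-order

Answer: no yes yes yes no yes no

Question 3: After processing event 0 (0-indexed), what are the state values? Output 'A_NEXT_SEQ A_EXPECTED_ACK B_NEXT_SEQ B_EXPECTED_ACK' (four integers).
After event 0: A_seq=5084 A_ack=0 B_seq=0 B_ack=5000

5084 0 0 5000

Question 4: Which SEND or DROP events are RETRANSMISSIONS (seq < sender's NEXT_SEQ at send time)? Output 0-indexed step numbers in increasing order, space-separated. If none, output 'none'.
Answer: 2 5 7

Derivation:
Step 0: DROP seq=5000 -> fresh
Step 1: SEND seq=5084 -> fresh
Step 2: SEND seq=5000 -> retransmit
Step 3: SEND seq=0 -> fresh
Step 4: SEND seq=73 -> fresh
Step 5: SEND seq=5000 -> retransmit
Step 6: SEND seq=5259 -> fresh
Step 7: SEND seq=5000 -> retransmit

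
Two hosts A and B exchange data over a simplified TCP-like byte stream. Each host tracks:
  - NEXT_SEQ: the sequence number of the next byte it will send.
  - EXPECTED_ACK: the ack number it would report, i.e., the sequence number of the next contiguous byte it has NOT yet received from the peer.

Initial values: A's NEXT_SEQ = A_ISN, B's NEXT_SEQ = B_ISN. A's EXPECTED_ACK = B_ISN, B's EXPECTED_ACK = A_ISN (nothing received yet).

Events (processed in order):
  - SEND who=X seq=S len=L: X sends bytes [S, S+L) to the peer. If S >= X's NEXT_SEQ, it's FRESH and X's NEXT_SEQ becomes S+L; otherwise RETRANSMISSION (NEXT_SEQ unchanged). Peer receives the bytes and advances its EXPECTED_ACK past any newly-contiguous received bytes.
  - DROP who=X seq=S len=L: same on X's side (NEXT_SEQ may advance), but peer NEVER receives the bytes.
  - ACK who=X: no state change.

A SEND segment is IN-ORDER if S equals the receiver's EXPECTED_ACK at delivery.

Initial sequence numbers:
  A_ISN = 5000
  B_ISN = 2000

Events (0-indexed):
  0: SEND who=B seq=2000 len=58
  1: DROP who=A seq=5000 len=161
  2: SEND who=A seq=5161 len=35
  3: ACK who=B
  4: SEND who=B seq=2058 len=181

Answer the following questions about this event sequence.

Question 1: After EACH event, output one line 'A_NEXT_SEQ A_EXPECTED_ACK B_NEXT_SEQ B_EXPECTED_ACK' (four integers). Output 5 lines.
5000 2058 2058 5000
5161 2058 2058 5000
5196 2058 2058 5000
5196 2058 2058 5000
5196 2239 2239 5000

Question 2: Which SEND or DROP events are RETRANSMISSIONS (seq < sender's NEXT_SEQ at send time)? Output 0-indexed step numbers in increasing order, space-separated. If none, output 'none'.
Step 0: SEND seq=2000 -> fresh
Step 1: DROP seq=5000 -> fresh
Step 2: SEND seq=5161 -> fresh
Step 4: SEND seq=2058 -> fresh

Answer: none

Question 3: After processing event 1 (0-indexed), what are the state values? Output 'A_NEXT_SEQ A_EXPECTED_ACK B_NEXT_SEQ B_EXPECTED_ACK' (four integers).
After event 0: A_seq=5000 A_ack=2058 B_seq=2058 B_ack=5000
After event 1: A_seq=5161 A_ack=2058 B_seq=2058 B_ack=5000

5161 2058 2058 5000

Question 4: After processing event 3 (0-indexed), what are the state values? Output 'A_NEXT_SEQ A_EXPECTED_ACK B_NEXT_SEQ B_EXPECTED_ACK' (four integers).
After event 0: A_seq=5000 A_ack=2058 B_seq=2058 B_ack=5000
After event 1: A_seq=5161 A_ack=2058 B_seq=2058 B_ack=5000
After event 2: A_seq=5196 A_ack=2058 B_seq=2058 B_ack=5000
After event 3: A_seq=5196 A_ack=2058 B_seq=2058 B_ack=5000

5196 2058 2058 5000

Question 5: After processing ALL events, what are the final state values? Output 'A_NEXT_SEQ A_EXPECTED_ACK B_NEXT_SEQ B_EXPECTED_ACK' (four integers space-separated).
Answer: 5196 2239 2239 5000

Derivation:
After event 0: A_seq=5000 A_ack=2058 B_seq=2058 B_ack=5000
After event 1: A_seq=5161 A_ack=2058 B_seq=2058 B_ack=5000
After event 2: A_seq=5196 A_ack=2058 B_seq=2058 B_ack=5000
After event 3: A_seq=5196 A_ack=2058 B_seq=2058 B_ack=5000
After event 4: A_seq=5196 A_ack=2239 B_seq=2239 B_ack=5000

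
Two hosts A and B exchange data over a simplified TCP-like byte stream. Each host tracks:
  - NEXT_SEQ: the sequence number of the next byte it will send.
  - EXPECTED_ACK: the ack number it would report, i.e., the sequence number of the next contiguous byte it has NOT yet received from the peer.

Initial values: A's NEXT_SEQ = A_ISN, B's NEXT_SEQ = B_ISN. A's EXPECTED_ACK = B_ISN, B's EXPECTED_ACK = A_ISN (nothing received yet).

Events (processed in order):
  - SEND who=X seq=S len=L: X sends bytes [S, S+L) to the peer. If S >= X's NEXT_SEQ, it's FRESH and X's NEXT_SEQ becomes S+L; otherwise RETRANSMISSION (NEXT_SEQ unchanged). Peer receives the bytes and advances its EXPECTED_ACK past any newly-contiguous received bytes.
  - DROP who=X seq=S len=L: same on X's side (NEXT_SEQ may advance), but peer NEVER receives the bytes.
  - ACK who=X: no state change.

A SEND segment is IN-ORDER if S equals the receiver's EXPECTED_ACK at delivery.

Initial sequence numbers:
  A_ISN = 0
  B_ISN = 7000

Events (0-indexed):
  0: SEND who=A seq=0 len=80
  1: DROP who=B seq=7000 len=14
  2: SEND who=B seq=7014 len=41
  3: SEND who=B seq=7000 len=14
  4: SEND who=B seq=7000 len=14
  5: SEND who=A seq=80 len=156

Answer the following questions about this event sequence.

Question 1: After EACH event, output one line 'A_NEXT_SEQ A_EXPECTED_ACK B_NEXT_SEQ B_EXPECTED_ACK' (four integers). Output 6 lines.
80 7000 7000 80
80 7000 7014 80
80 7000 7055 80
80 7055 7055 80
80 7055 7055 80
236 7055 7055 236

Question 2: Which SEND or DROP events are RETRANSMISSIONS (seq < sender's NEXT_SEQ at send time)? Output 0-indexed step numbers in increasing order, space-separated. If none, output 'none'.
Answer: 3 4

Derivation:
Step 0: SEND seq=0 -> fresh
Step 1: DROP seq=7000 -> fresh
Step 2: SEND seq=7014 -> fresh
Step 3: SEND seq=7000 -> retransmit
Step 4: SEND seq=7000 -> retransmit
Step 5: SEND seq=80 -> fresh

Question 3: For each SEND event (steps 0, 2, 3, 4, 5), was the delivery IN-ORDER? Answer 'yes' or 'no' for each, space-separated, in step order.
Step 0: SEND seq=0 -> in-order
Step 2: SEND seq=7014 -> out-of-order
Step 3: SEND seq=7000 -> in-order
Step 4: SEND seq=7000 -> out-of-order
Step 5: SEND seq=80 -> in-order

Answer: yes no yes no yes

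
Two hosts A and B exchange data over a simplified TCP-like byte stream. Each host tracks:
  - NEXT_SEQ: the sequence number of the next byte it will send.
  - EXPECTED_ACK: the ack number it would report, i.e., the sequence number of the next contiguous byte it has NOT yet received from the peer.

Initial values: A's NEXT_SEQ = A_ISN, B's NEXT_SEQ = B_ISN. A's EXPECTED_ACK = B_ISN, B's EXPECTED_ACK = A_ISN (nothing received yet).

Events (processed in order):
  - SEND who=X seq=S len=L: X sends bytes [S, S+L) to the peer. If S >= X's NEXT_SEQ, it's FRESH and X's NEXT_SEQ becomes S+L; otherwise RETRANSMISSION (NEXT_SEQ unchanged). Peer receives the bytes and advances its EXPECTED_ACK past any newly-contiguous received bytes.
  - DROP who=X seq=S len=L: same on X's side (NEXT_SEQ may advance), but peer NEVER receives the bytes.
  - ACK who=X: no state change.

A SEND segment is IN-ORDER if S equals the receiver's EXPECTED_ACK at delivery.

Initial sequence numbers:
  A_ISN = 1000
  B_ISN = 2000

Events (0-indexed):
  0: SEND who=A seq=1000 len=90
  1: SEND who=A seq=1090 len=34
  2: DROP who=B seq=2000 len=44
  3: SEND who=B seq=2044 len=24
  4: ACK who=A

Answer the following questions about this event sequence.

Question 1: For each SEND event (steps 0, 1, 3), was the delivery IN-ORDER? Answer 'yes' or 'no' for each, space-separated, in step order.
Answer: yes yes no

Derivation:
Step 0: SEND seq=1000 -> in-order
Step 1: SEND seq=1090 -> in-order
Step 3: SEND seq=2044 -> out-of-order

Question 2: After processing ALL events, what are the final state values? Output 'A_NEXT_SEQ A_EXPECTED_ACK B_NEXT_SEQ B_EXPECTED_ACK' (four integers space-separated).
After event 0: A_seq=1090 A_ack=2000 B_seq=2000 B_ack=1090
After event 1: A_seq=1124 A_ack=2000 B_seq=2000 B_ack=1124
After event 2: A_seq=1124 A_ack=2000 B_seq=2044 B_ack=1124
After event 3: A_seq=1124 A_ack=2000 B_seq=2068 B_ack=1124
After event 4: A_seq=1124 A_ack=2000 B_seq=2068 B_ack=1124

Answer: 1124 2000 2068 1124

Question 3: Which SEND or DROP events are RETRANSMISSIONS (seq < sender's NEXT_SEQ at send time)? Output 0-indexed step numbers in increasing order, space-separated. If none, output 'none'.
Step 0: SEND seq=1000 -> fresh
Step 1: SEND seq=1090 -> fresh
Step 2: DROP seq=2000 -> fresh
Step 3: SEND seq=2044 -> fresh

Answer: none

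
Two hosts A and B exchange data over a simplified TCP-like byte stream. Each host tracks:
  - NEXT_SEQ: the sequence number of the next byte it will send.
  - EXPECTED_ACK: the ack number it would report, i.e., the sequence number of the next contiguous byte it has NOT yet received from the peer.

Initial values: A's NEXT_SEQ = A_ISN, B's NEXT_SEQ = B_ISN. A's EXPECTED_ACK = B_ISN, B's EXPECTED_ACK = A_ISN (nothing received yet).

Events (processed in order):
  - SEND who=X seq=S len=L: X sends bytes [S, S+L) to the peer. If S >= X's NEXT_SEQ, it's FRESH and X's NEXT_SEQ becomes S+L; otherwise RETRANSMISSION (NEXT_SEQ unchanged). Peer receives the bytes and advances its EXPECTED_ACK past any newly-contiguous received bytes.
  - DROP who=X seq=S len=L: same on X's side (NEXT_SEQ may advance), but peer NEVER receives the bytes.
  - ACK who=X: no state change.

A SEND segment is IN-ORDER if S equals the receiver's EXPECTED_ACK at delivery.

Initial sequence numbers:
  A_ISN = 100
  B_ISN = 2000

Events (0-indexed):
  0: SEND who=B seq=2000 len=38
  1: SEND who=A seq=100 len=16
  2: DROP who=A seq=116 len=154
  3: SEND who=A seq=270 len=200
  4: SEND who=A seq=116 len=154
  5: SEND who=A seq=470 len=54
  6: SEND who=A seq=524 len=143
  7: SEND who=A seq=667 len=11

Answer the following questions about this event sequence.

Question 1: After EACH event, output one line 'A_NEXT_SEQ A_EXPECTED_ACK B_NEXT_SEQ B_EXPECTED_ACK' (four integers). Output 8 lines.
100 2038 2038 100
116 2038 2038 116
270 2038 2038 116
470 2038 2038 116
470 2038 2038 470
524 2038 2038 524
667 2038 2038 667
678 2038 2038 678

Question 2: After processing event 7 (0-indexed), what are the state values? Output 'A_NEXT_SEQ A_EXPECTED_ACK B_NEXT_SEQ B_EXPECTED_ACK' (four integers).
After event 0: A_seq=100 A_ack=2038 B_seq=2038 B_ack=100
After event 1: A_seq=116 A_ack=2038 B_seq=2038 B_ack=116
After event 2: A_seq=270 A_ack=2038 B_seq=2038 B_ack=116
After event 3: A_seq=470 A_ack=2038 B_seq=2038 B_ack=116
After event 4: A_seq=470 A_ack=2038 B_seq=2038 B_ack=470
After event 5: A_seq=524 A_ack=2038 B_seq=2038 B_ack=524
After event 6: A_seq=667 A_ack=2038 B_seq=2038 B_ack=667
After event 7: A_seq=678 A_ack=2038 B_seq=2038 B_ack=678

678 2038 2038 678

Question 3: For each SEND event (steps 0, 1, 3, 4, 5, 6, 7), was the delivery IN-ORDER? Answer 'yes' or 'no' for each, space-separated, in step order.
Answer: yes yes no yes yes yes yes

Derivation:
Step 0: SEND seq=2000 -> in-order
Step 1: SEND seq=100 -> in-order
Step 3: SEND seq=270 -> out-of-order
Step 4: SEND seq=116 -> in-order
Step 5: SEND seq=470 -> in-order
Step 6: SEND seq=524 -> in-order
Step 7: SEND seq=667 -> in-order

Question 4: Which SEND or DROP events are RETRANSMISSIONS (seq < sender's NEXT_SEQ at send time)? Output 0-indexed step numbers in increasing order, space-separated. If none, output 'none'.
Step 0: SEND seq=2000 -> fresh
Step 1: SEND seq=100 -> fresh
Step 2: DROP seq=116 -> fresh
Step 3: SEND seq=270 -> fresh
Step 4: SEND seq=116 -> retransmit
Step 5: SEND seq=470 -> fresh
Step 6: SEND seq=524 -> fresh
Step 7: SEND seq=667 -> fresh

Answer: 4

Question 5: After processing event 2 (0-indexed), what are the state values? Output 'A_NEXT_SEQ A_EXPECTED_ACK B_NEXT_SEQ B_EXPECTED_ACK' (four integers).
After event 0: A_seq=100 A_ack=2038 B_seq=2038 B_ack=100
After event 1: A_seq=116 A_ack=2038 B_seq=2038 B_ack=116
After event 2: A_seq=270 A_ack=2038 B_seq=2038 B_ack=116

270 2038 2038 116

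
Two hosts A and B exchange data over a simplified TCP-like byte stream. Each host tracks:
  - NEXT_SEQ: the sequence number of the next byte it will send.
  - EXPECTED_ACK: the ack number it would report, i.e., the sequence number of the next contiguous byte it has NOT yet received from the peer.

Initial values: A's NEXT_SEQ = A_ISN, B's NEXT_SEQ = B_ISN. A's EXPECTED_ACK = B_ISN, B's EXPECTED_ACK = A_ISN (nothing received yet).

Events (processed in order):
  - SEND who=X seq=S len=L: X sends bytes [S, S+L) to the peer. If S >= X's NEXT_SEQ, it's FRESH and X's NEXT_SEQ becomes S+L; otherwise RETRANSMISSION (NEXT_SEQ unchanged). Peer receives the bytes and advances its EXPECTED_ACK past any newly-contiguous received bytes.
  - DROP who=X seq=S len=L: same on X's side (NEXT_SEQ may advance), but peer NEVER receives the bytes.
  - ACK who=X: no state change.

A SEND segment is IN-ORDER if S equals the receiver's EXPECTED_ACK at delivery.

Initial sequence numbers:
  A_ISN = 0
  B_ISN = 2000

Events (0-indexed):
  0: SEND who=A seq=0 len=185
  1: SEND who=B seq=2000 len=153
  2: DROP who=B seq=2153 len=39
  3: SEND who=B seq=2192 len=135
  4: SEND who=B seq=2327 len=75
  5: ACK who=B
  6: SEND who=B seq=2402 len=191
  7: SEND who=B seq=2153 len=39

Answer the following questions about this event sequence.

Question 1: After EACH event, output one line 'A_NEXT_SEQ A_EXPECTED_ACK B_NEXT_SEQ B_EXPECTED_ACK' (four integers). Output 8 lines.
185 2000 2000 185
185 2153 2153 185
185 2153 2192 185
185 2153 2327 185
185 2153 2402 185
185 2153 2402 185
185 2153 2593 185
185 2593 2593 185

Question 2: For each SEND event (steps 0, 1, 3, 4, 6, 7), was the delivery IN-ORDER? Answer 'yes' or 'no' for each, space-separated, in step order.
Step 0: SEND seq=0 -> in-order
Step 1: SEND seq=2000 -> in-order
Step 3: SEND seq=2192 -> out-of-order
Step 4: SEND seq=2327 -> out-of-order
Step 6: SEND seq=2402 -> out-of-order
Step 7: SEND seq=2153 -> in-order

Answer: yes yes no no no yes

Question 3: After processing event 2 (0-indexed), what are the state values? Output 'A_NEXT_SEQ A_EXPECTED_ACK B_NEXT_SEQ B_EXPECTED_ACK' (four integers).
After event 0: A_seq=185 A_ack=2000 B_seq=2000 B_ack=185
After event 1: A_seq=185 A_ack=2153 B_seq=2153 B_ack=185
After event 2: A_seq=185 A_ack=2153 B_seq=2192 B_ack=185

185 2153 2192 185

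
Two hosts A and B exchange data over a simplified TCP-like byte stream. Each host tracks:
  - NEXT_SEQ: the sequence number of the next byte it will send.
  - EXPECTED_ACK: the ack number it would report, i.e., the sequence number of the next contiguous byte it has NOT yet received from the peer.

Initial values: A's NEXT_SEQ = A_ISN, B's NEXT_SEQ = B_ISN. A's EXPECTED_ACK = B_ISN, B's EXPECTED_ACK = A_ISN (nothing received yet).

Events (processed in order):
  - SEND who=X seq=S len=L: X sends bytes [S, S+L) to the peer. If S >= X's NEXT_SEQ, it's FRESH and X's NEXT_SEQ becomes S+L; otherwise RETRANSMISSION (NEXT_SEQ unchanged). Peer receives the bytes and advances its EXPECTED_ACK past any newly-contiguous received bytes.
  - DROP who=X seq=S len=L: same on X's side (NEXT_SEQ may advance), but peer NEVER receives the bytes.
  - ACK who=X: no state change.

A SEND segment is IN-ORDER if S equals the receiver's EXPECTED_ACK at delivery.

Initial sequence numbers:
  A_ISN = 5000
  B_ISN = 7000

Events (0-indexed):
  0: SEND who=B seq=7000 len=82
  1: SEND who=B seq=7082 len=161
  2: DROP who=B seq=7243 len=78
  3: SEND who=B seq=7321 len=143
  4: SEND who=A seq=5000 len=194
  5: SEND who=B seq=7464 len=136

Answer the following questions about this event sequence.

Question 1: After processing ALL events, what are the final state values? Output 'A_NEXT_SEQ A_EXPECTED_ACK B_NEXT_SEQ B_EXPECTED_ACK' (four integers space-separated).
Answer: 5194 7243 7600 5194

Derivation:
After event 0: A_seq=5000 A_ack=7082 B_seq=7082 B_ack=5000
After event 1: A_seq=5000 A_ack=7243 B_seq=7243 B_ack=5000
After event 2: A_seq=5000 A_ack=7243 B_seq=7321 B_ack=5000
After event 3: A_seq=5000 A_ack=7243 B_seq=7464 B_ack=5000
After event 4: A_seq=5194 A_ack=7243 B_seq=7464 B_ack=5194
After event 5: A_seq=5194 A_ack=7243 B_seq=7600 B_ack=5194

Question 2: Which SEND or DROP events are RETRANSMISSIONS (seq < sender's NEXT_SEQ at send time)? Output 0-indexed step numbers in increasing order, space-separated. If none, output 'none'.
Answer: none

Derivation:
Step 0: SEND seq=7000 -> fresh
Step 1: SEND seq=7082 -> fresh
Step 2: DROP seq=7243 -> fresh
Step 3: SEND seq=7321 -> fresh
Step 4: SEND seq=5000 -> fresh
Step 5: SEND seq=7464 -> fresh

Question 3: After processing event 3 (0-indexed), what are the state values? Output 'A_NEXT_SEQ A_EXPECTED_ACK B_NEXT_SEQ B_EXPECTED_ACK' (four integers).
After event 0: A_seq=5000 A_ack=7082 B_seq=7082 B_ack=5000
After event 1: A_seq=5000 A_ack=7243 B_seq=7243 B_ack=5000
After event 2: A_seq=5000 A_ack=7243 B_seq=7321 B_ack=5000
After event 3: A_seq=5000 A_ack=7243 B_seq=7464 B_ack=5000

5000 7243 7464 5000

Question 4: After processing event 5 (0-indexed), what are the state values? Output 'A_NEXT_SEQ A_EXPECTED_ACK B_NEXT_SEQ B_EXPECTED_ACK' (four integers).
After event 0: A_seq=5000 A_ack=7082 B_seq=7082 B_ack=5000
After event 1: A_seq=5000 A_ack=7243 B_seq=7243 B_ack=5000
After event 2: A_seq=5000 A_ack=7243 B_seq=7321 B_ack=5000
After event 3: A_seq=5000 A_ack=7243 B_seq=7464 B_ack=5000
After event 4: A_seq=5194 A_ack=7243 B_seq=7464 B_ack=5194
After event 5: A_seq=5194 A_ack=7243 B_seq=7600 B_ack=5194

5194 7243 7600 5194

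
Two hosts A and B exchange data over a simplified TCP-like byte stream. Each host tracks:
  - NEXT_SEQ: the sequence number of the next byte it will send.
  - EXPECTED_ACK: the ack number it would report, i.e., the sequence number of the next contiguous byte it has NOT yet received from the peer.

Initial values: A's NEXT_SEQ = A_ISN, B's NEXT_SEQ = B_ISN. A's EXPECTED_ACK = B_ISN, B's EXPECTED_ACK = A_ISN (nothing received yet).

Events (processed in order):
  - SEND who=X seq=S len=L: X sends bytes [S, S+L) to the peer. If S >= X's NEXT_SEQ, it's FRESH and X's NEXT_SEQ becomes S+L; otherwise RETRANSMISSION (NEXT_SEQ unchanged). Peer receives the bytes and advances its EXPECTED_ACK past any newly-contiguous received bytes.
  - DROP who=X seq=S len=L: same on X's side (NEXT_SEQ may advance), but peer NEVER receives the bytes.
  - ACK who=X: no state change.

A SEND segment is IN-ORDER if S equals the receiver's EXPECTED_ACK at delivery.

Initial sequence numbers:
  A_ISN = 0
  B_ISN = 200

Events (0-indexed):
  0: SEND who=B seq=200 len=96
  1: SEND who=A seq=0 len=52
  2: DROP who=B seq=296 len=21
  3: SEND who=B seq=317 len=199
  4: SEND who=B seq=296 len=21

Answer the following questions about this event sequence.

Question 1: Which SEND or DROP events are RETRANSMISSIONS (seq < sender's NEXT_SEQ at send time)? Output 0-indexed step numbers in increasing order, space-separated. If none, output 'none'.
Step 0: SEND seq=200 -> fresh
Step 1: SEND seq=0 -> fresh
Step 2: DROP seq=296 -> fresh
Step 3: SEND seq=317 -> fresh
Step 4: SEND seq=296 -> retransmit

Answer: 4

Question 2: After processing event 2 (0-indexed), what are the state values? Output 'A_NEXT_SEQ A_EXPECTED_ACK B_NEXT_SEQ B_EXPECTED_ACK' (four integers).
After event 0: A_seq=0 A_ack=296 B_seq=296 B_ack=0
After event 1: A_seq=52 A_ack=296 B_seq=296 B_ack=52
After event 2: A_seq=52 A_ack=296 B_seq=317 B_ack=52

52 296 317 52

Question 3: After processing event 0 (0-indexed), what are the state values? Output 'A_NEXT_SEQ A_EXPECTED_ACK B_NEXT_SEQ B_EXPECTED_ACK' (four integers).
After event 0: A_seq=0 A_ack=296 B_seq=296 B_ack=0

0 296 296 0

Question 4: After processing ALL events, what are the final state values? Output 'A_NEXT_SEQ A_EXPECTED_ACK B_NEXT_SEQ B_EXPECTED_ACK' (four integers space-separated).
After event 0: A_seq=0 A_ack=296 B_seq=296 B_ack=0
After event 1: A_seq=52 A_ack=296 B_seq=296 B_ack=52
After event 2: A_seq=52 A_ack=296 B_seq=317 B_ack=52
After event 3: A_seq=52 A_ack=296 B_seq=516 B_ack=52
After event 4: A_seq=52 A_ack=516 B_seq=516 B_ack=52

Answer: 52 516 516 52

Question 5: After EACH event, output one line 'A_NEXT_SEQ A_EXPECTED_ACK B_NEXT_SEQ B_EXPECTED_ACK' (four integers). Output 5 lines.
0 296 296 0
52 296 296 52
52 296 317 52
52 296 516 52
52 516 516 52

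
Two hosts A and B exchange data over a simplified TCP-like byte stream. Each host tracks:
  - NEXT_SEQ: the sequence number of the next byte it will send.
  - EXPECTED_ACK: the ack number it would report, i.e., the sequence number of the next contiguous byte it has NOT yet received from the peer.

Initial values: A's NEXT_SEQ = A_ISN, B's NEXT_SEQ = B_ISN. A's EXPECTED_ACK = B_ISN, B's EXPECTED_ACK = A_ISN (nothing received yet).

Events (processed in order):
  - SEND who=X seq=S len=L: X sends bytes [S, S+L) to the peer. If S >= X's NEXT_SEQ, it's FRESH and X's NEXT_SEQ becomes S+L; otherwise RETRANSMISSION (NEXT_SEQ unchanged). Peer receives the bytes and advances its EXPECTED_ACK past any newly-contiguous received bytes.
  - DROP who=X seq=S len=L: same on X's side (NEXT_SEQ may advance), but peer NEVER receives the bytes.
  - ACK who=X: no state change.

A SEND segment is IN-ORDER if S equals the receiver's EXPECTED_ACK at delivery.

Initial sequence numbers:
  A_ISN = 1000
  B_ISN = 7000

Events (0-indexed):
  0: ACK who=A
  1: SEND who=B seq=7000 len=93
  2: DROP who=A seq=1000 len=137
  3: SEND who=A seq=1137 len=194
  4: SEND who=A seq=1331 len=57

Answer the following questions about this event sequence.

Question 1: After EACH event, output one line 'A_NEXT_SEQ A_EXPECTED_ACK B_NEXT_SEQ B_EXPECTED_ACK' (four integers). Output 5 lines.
1000 7000 7000 1000
1000 7093 7093 1000
1137 7093 7093 1000
1331 7093 7093 1000
1388 7093 7093 1000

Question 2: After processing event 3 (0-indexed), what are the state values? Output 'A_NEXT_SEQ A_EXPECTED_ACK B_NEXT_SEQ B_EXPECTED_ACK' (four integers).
After event 0: A_seq=1000 A_ack=7000 B_seq=7000 B_ack=1000
After event 1: A_seq=1000 A_ack=7093 B_seq=7093 B_ack=1000
After event 2: A_seq=1137 A_ack=7093 B_seq=7093 B_ack=1000
After event 3: A_seq=1331 A_ack=7093 B_seq=7093 B_ack=1000

1331 7093 7093 1000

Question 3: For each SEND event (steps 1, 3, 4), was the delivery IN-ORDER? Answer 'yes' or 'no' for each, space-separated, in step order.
Answer: yes no no

Derivation:
Step 1: SEND seq=7000 -> in-order
Step 3: SEND seq=1137 -> out-of-order
Step 4: SEND seq=1331 -> out-of-order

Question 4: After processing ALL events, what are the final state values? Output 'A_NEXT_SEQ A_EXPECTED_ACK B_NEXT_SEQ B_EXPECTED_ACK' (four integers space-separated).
After event 0: A_seq=1000 A_ack=7000 B_seq=7000 B_ack=1000
After event 1: A_seq=1000 A_ack=7093 B_seq=7093 B_ack=1000
After event 2: A_seq=1137 A_ack=7093 B_seq=7093 B_ack=1000
After event 3: A_seq=1331 A_ack=7093 B_seq=7093 B_ack=1000
After event 4: A_seq=1388 A_ack=7093 B_seq=7093 B_ack=1000

Answer: 1388 7093 7093 1000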